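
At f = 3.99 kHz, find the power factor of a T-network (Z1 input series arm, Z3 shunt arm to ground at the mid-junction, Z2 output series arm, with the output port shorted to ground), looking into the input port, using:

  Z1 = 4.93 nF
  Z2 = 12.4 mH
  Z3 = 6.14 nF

Step 1 — Angular frequency: ω = 2π·f = 2π·3990 = 2.507e+04 rad/s.
Step 2 — Component impedances:
  Z1: Z = 1/(jωC) = -j/(ω·C) = 0 - j8091 Ω
  Z2: Z = jωL = j·2.507e+04·0.0124 = 0 + j310.9 Ω
  Z3: Z = 1/(jωC) = -j/(ω·C) = 0 - j6496 Ω
Step 3 — With the output port shorted to ground, the output series arm Z2 runs from the junction to ground; the shunt arm Z3 also runs from the junction to ground. They appear in parallel: Z3 || Z2 = 0 + j326.5 Ω.
Step 4 — Series with input arm Z1: Z_in = Z1 + (Z3 || Z2) = 0 - j7764 Ω = 7764∠-90.0° Ω.
Step 5 — Power factor: PF = cos(φ) = Re(Z)/|Z| = 0/7764 = 0.
Step 6 — Type: Im(Z) = -7764 ⇒ leading (phase φ = -90.0°).

PF = 0 (leading, φ = -90.0°)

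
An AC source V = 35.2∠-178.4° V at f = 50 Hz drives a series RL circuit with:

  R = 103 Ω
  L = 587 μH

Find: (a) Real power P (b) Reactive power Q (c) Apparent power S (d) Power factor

Step 1 — Angular frequency: ω = 2π·f = 2π·50 = 314.2 rad/s.
Step 2 — Component impedances:
  R: Z = R = 103 Ω
  L: Z = jωL = j·314.2·0.000587 = 0 + j0.1844 Ω
Step 3 — Series combination: Z_total = R + L = 103 + j0.1844 Ω = 103∠0.1° Ω.
Step 4 — Source phasor: V = 35.2∠-178.4° V = -35.19 - j0.9828 V.
Step 5 — Current: I = V / Z = -0.3416 - j0.00893 A = 0.3417∠-178.5° A.
Step 6 — Complex power: S = V·I* = 12.03 + j0.02154 VA.
Step 7 — Real power: P = Re(S) = 12.03 W.
Step 8 — Reactive power: Q = Im(S) = 0.02154 VAR.
Step 9 — Apparent power: |S| = 12.03 VA.
Step 10 — Power factor: PF = P/|S| = 1 (lagging).

(a) P = 12.03 W  (b) Q = 0.02154 VAR  (c) S = 12.03 VA  (d) PF = 1 (lagging)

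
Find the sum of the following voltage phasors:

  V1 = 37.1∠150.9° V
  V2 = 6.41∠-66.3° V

Step 1 — Convert each phasor to rectangular form:
  V1 = 37.1·(cos(150.9°) + j·sin(150.9°)) = -32.42 + j18.04 V
  V2 = 6.41·(cos(-66.3°) + j·sin(-66.3°)) = 2.576 - j5.869 V
Step 2 — Sum components: V_total = -29.84 + j12.17 V.
Step 3 — Convert to polar: |V_total| = 32.23 V, ∠V_total = 157.8°.

V_total = 32.23∠157.8° V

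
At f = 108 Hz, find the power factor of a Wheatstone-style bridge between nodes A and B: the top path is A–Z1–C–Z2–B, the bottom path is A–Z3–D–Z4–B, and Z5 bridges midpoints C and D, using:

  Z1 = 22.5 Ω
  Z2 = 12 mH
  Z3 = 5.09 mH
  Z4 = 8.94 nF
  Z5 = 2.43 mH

Step 1 — Angular frequency: ω = 2π·f = 2π·108 = 678.6 rad/s.
Step 2 — Component impedances:
  Z1: Z = R = 22.5 Ω
  Z2: Z = jωL = j·678.6·0.012 = 0 + j8.143 Ω
  Z3: Z = jωL = j·678.6·0.00509 = 0 + j3.454 Ω
  Z4: Z = 1/(jωC) = -j/(ω·C) = 0 - j1.648e+05 Ω
  Z5: Z = jωL = j·678.6·0.00243 = 0 + j1.649 Ω
Step 3 — Bridge requires nodal analysis (the Z5 bridge couples midpoints C and D, so the two paths cannot be reduced to a simple series/parallel combination). Setting node B to ground and injecting 1 A at node A, the 3-node admittance system at A, C, D solves to V_A = Z_AB = 1.101 + j13 Ω = 13.04∠85.2° Ω.
Step 4 — Power factor: PF = cos(φ) = Re(Z)/|Z| = 1.10076/13.0434 = 0.08439.
Step 5 — Type: Im(Z) = 13 ⇒ lagging (phase φ = 85.2°).

PF = 0.08439 (lagging, φ = 85.2°)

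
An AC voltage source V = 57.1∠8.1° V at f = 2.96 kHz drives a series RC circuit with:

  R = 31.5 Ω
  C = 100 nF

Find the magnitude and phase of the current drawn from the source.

Step 1 — Angular frequency: ω = 2π·f = 2π·2960 = 1.86e+04 rad/s.
Step 2 — Component impedances:
  R: Z = R = 31.5 Ω
  C: Z = 1/(jωC) = -j/(ω·C) = 0 - j537.7 Ω
Step 3 — Series combination: Z_total = R + C = 31.5 - j537.7 Ω = 538.6∠-86.6° Ω.
Step 4 — Source phasor: V = 57.1∠8.1° V = 56.53 + j8.045 V.
Step 5 — Ohm's law: I = V / Z_total = (56.53 + j8.045) / (31.5 - j537.7) = -0.008774 + j0.1057 A.
Step 6 — Convert to polar: |I| = 0.106 A, ∠I = 94.7°.

I = 0.106∠94.7° A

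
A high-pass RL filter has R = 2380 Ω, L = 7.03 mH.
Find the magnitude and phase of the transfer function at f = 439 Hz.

Step 1 — Angular frequency: ω = 2π·439 = 2758 rad/s.
Step 2 — Transfer function: H(jω) = jωL/(R + jωL).
Step 3 — Numerator jωL = j·19.39; denominator R + jωL = 2380 + j19.39.
Step 4 — H = 6.638e-05 + j0.008147.
Step 5 — Magnitude: |H| = 0.008147 (-41.8 dB); phase: φ = 89.5°.

|H| = 0.008147 (-41.8 dB), φ = 89.5°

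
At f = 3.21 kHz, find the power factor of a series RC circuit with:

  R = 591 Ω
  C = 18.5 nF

Step 1 — Angular frequency: ω = 2π·f = 2π·3210 = 2.017e+04 rad/s.
Step 2 — Component impedances:
  R: Z = R = 591 Ω
  C: Z = 1/(jωC) = -j/(ω·C) = 0 - j2680 Ω
Step 3 — Series combination: Z_total = R + C = 591 - j2680 Ω = 2744∠-77.6° Ω.
Step 4 — Power factor: PF = cos(φ) = Re(Z)/|Z| = 591/2744.4 = 0.2153.
Step 5 — Type: Im(Z) = -2680 ⇒ leading (phase φ = -77.6°).

PF = 0.2153 (leading, φ = -77.6°)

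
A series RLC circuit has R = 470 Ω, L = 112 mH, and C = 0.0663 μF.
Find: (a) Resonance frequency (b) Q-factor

Step 1 — Resonance condition Im(Z)=0 gives ω₀ = 1/√(LC).
Step 2 — ω₀ = 1/√(0.112·6.63e-08) = 1.16e+04 rad/s.
Step 3 — f₀ = ω₀/(2π) = 1847 Hz.
Step 4 — Series Q: Q = ω₀L/R = 1.16e+04·0.112/470 = 2.765.

(a) f₀ = 1847 Hz  (b) Q = 2.765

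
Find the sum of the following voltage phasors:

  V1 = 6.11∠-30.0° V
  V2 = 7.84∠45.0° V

Step 1 — Convert each phasor to rectangular form:
  V1 = 6.11·(cos(-30.0°) + j·sin(-30.0°)) = 5.291 - j3.055 V
  V2 = 7.84·(cos(45.0°) + j·sin(45.0°)) = 5.544 + j5.544 V
Step 2 — Sum components: V_total = 10.84 + j2.489 V.
Step 3 — Convert to polar: |V_total| = 11.12 V, ∠V_total = 12.9°.

V_total = 11.12∠12.9° V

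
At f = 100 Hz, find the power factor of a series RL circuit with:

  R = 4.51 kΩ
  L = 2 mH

Step 1 — Angular frequency: ω = 2π·f = 2π·100 = 628.3 rad/s.
Step 2 — Component impedances:
  R: Z = R = 4510 Ω
  L: Z = jωL = j·628.3·0.002 = 0 + j1.257 Ω
Step 3 — Series combination: Z_total = R + L = 4510 + j1.257 Ω = 4510∠0.0° Ω.
Step 4 — Power factor: PF = cos(φ) = Re(Z)/|Z| = 4510/4510 = 1.
Step 5 — Type: Im(Z) = 1.257 ⇒ lagging (phase φ = 0.0°).

PF = 1 (lagging, φ = 0.0°)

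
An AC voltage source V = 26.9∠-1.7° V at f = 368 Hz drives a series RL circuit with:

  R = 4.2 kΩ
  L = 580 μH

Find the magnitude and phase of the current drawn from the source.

Step 1 — Angular frequency: ω = 2π·f = 2π·368 = 2312 rad/s.
Step 2 — Component impedances:
  R: Z = R = 4200 Ω
  L: Z = jωL = j·2312·0.00058 = 0 + j1.341 Ω
Step 3 — Series combination: Z_total = R + L = 4200 + j1.341 Ω = 4200∠0.0° Ω.
Step 4 — Source phasor: V = 26.9∠-1.7° V = 26.89 - j0.798 V.
Step 5 — Ohm's law: I = V / Z_total = (26.89 - j0.798) / (4200 + j1.341) = 0.006402 - j0.000192 A.
Step 6 — Convert to polar: |I| = 0.006405 A, ∠I = -1.7°.

I = 0.006405∠-1.7° A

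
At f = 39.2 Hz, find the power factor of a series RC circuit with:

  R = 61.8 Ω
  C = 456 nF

Step 1 — Angular frequency: ω = 2π·f = 2π·39.2 = 246.3 rad/s.
Step 2 — Component impedances:
  R: Z = R = 61.8 Ω
  C: Z = 1/(jωC) = -j/(ω·C) = 0 - j8904 Ω
Step 3 — Series combination: Z_total = R + C = 61.8 - j8904 Ω = 8904∠-89.6° Ω.
Step 4 — Power factor: PF = cos(φ) = Re(Z)/|Z| = 61.8/8904 = 0.006941.
Step 5 — Type: Im(Z) = -8904 ⇒ leading (phase φ = -89.6°).

PF = 0.006941 (leading, φ = -89.6°)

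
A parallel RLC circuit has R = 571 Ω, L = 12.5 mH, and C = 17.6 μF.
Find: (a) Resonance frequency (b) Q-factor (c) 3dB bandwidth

Step 1 — Resonance: ω₀ = 1/√(LC) = 1/√(0.0125·1.76e-05) = 2132 rad/s.
Step 2 — f₀ = ω₀/(2π) = 339.3 Hz.
Step 3 — Parallel Q: Q = R/(ω₀L) = 571/(2132·0.0125) = 21.43.
Step 4 — Bandwidth: Δω = ω₀/Q = 99.51 rad/s; BW = Δω/(2π) = 15.84 Hz.

(a) f₀ = 339.3 Hz  (b) Q = 21.43  (c) BW = 15.84 Hz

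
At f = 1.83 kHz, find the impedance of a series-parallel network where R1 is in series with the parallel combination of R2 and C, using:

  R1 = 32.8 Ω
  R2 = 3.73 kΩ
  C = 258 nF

Step 1 — Angular frequency: ω = 2π·f = 2π·1830 = 1.15e+04 rad/s.
Step 2 — Component impedances:
  R1: Z = R = 32.8 Ω
  R2: Z = R = 3730 Ω
  C: Z = 1/(jωC) = -j/(ω·C) = 0 - j337.1 Ω
Step 3 — Parallel branch: R2 || C = 1/(1/R2 + 1/C) = 30.22 - j334.4 Ω.
Step 4 — Series with R1: Z_total = R1 + (R2 || C) = 63.02 - j334.4 Ω = 340.2∠-79.3° Ω.

Z = 63.02 - j334.4 Ω = 340.2∠-79.3° Ω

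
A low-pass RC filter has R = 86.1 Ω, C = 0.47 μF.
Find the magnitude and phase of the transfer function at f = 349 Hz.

Step 1 — Angular frequency: ω = 2π·349 = 2193 rad/s.
Step 2 — Transfer function: H(jω) = 1/(1 + jωRC).
Step 3 — Denominator: 1 + jωRC = 1 + j·2193·86.1·4.7e-07 = 1 + j0.08874.
Step 4 — H = 0.9922 - j0.08804.
Step 5 — Magnitude: |H| = 0.9961 (-0.0 dB); phase: φ = -5.1°.

|H| = 0.9961 (-0.0 dB), φ = -5.1°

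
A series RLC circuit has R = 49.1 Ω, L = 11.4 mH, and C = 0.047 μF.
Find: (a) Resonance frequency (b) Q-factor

Step 1 — Resonance condition Im(Z)=0 gives ω₀ = 1/√(LC).
Step 2 — ω₀ = 1/√(0.0114·4.7e-08) = 4.32e+04 rad/s.
Step 3 — f₀ = ω₀/(2π) = 6876 Hz.
Step 4 — Series Q: Q = ω₀L/R = 4.32e+04·0.0114/49.1 = 10.03.

(a) f₀ = 6876 Hz  (b) Q = 10.03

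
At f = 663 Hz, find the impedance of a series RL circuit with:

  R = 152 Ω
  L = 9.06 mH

Step 1 — Angular frequency: ω = 2π·f = 2π·663 = 4166 rad/s.
Step 2 — Component impedances:
  R: Z = R = 152 Ω
  L: Z = jωL = j·4166·0.00906 = 0 + j37.74 Ω
Step 3 — Series combination: Z_total = R + L = 152 + j37.74 Ω = 156.6∠13.9° Ω.

Z = 152 + j37.74 Ω = 156.6∠13.9° Ω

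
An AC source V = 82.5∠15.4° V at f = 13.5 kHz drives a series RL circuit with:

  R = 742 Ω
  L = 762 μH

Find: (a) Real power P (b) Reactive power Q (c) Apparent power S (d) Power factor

Step 1 — Angular frequency: ω = 2π·f = 2π·1.35e+04 = 8.482e+04 rad/s.
Step 2 — Component impedances:
  R: Z = R = 742 Ω
  L: Z = jωL = j·8.482e+04·0.000762 = 0 + j64.64 Ω
Step 3 — Series combination: Z_total = R + L = 742 + j64.64 Ω = 744.8∠5.0° Ω.
Step 4 — Source phasor: V = 82.5∠15.4° V = 79.54 + j21.91 V.
Step 5 — Current: I = V / Z = 0.1089 + j0.02004 A = 0.1108∠10.4° A.
Step 6 — Complex power: S = V·I* = 9.104 + j0.793 VA.
Step 7 — Real power: P = Re(S) = 9.104 W.
Step 8 — Reactive power: Q = Im(S) = 0.793 VAR.
Step 9 — Apparent power: |S| = 9.138 VA.
Step 10 — Power factor: PF = P/|S| = 0.9962 (lagging).

(a) P = 9.104 W  (b) Q = 0.793 VAR  (c) S = 9.138 VA  (d) PF = 0.9962 (lagging)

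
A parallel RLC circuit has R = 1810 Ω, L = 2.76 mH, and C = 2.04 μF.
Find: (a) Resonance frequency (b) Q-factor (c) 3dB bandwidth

Step 1 — Resonance: ω₀ = 1/√(LC) = 1/√(0.00276·2.04e-06) = 1.333e+04 rad/s.
Step 2 — f₀ = ω₀/(2π) = 2121 Hz.
Step 3 — Parallel Q: Q = R/(ω₀L) = 1810/(1.333e+04·0.00276) = 49.21.
Step 4 — Bandwidth: Δω = ω₀/Q = 270.8 rad/s; BW = Δω/(2π) = 43.1 Hz.

(a) f₀ = 2121 Hz  (b) Q = 49.21  (c) BW = 43.1 Hz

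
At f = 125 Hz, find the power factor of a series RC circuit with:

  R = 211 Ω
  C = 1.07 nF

Step 1 — Angular frequency: ω = 2π·f = 2π·125 = 785.4 rad/s.
Step 2 — Component impedances:
  R: Z = R = 211 Ω
  C: Z = 1/(jωC) = -j/(ω·C) = 0 - j1.19e+06 Ω
Step 3 — Series combination: Z_total = R + C = 211 - j1.19e+06 Ω = 1.19e+06∠-90.0° Ω.
Step 4 — Power factor: PF = cos(φ) = Re(Z)/|Z| = 211/1.19e+06 = 0.0001773.
Step 5 — Type: Im(Z) = -1.19e+06 ⇒ leading (phase φ = -90.0°).

PF = 0.0001773 (leading, φ = -90.0°)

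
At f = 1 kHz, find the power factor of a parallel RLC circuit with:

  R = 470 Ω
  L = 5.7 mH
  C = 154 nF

Step 1 — Angular frequency: ω = 2π·f = 2π·1000 = 6283 rad/s.
Step 2 — Component impedances:
  R: Z = R = 470 Ω
  L: Z = jωL = j·6283·0.0057 = 0 + j35.81 Ω
  C: Z = 1/(jωC) = -j/(ω·C) = 0 - j1033 Ω
Step 3 — Parallel combination: 1/Z_total = 1/R + 1/L + 1/C; Z_total = 2.91 + j36.87 Ω = 36.98∠85.5° Ω.
Step 4 — Power factor: PF = cos(φ) = Re(Z)/|Z| = 2.91/36.98 = 0.07869.
Step 5 — Type: Im(Z) = 36.87 ⇒ lagging (phase φ = 85.5°).

PF = 0.07869 (lagging, φ = 85.5°)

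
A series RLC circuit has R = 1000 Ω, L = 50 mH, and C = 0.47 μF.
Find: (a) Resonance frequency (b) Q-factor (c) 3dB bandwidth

Step 1 — Resonance condition Im(Z)=0 gives ω₀ = 1/√(LC).
Step 2 — ω₀ = 1/√(0.05·4.7e-07) = 6523 rad/s.
Step 3 — f₀ = ω₀/(2π) = 1038 Hz.
Step 4 — Series Q: Q = ω₀L/R = 6523·0.05/1000 = 0.3262.
Step 5 — 3dB bandwidth: Δω = ω₀/Q = 2e+04 rad/s; BW = Δω/(2π) = 3183 Hz.

(a) f₀ = 1038 Hz  (b) Q = 0.3262  (c) BW = 3183 Hz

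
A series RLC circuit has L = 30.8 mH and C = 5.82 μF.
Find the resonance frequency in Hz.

Step 1 — Resonance condition Im(Z)=0 gives ω₀ = 1/√(LC).
Step 2 — ω₀ = 1/√(0.0308·5.82e-06) = 2362 rad/s.
Step 3 — f₀ = ω₀/(2π) = 375.9 Hz.

f₀ = 375.9 Hz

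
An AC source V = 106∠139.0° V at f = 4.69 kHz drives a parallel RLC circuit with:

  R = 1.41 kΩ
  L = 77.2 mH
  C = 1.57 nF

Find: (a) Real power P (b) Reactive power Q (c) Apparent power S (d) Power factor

Step 1 — Angular frequency: ω = 2π·f = 2π·4690 = 2.947e+04 rad/s.
Step 2 — Component impedances:
  R: Z = R = 1410 Ω
  L: Z = jωL = j·2.947e+04·0.0772 = 0 + j2275 Ω
  C: Z = 1/(jωC) = -j/(ω·C) = 0 - j2.161e+04 Ω
Step 3 — Parallel combination: 1/Z_total = 1/R + 1/L + 1/C; Z_total = 1078 + j598 Ω = 1233∠29.0° Ω.
Step 4 — Source phasor: V = 106∠139.0° V = -80 + j69.54 V.
Step 5 — Current: I = V / Z = -0.02939 + j0.08079 A = 0.08596∠110.0° A.
Step 6 — Complex power: S = V·I* = 7.969 + j4.419 VA.
Step 7 — Real power: P = Re(S) = 7.969 W.
Step 8 — Reactive power: Q = Im(S) = 4.419 VAR.
Step 9 — Apparent power: |S| = 9.112 VA.
Step 10 — Power factor: PF = P/|S| = 0.8745 (lagging).

(a) P = 7.969 W  (b) Q = 4.419 VAR  (c) S = 9.112 VA  (d) PF = 0.8745 (lagging)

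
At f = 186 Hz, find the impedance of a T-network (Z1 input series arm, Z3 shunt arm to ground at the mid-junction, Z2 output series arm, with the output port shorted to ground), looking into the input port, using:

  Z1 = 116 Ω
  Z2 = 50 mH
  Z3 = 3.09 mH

Step 1 — Angular frequency: ω = 2π·f = 2π·186 = 1169 rad/s.
Step 2 — Component impedances:
  Z1: Z = R = 116 Ω
  Z2: Z = jωL = j·1169·0.05 = 0 + j58.43 Ω
  Z3: Z = jωL = j·1169·0.00309 = 0 + j3.611 Ω
Step 3 — With the output port shorted to ground, the output series arm Z2 runs from the junction to ground; the shunt arm Z3 also runs from the junction to ground. They appear in parallel: Z3 || Z2 = 0 + j3.401 Ω.
Step 4 — Series with input arm Z1: Z_in = Z1 + (Z3 || Z2) = 116 + j3.401 Ω = 116∠1.7° Ω.

Z = 116 + j3.401 Ω = 116∠1.7° Ω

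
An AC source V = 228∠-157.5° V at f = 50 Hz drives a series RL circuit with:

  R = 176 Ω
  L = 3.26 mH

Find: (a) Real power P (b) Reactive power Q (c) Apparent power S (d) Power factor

Step 1 — Angular frequency: ω = 2π·f = 2π·50 = 314.2 rad/s.
Step 2 — Component impedances:
  R: Z = R = 176 Ω
  L: Z = jωL = j·314.2·0.00326 = 0 + j1.024 Ω
Step 3 — Series combination: Z_total = R + L = 176 + j1.024 Ω = 176∠0.3° Ω.
Step 4 — Source phasor: V = 228∠-157.5° V = -210.6 - j87.25 V.
Step 5 — Current: I = V / Z = -1.2 - j0.4888 A = 1.295∠-157.8° A.
Step 6 — Complex power: S = V·I* = 295.4 + j1.719 VA.
Step 7 — Real power: P = Re(S) = 295.4 W.
Step 8 — Reactive power: Q = Im(S) = 1.719 VAR.
Step 9 — Apparent power: |S| = 295.4 VA.
Step 10 — Power factor: PF = P/|S| = 1 (lagging).

(a) P = 295.4 W  (b) Q = 1.719 VAR  (c) S = 295.4 VA  (d) PF = 1 (lagging)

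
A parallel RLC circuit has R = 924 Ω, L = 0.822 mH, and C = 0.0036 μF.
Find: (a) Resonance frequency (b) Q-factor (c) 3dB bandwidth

Step 1 — Resonance: ω₀ = 1/√(LC) = 1/√(0.000822·3.6e-09) = 5.813e+05 rad/s.
Step 2 — f₀ = ω₀/(2π) = 9.252e+04 Hz.
Step 3 — Parallel Q: Q = R/(ω₀L) = 924/(5.813e+05·0.000822) = 1.934.
Step 4 — Bandwidth: Δω = ω₀/Q = 3.006e+05 rad/s; BW = Δω/(2π) = 4.785e+04 Hz.

(a) f₀ = 9.252e+04 Hz  (b) Q = 1.934  (c) BW = 4.785e+04 Hz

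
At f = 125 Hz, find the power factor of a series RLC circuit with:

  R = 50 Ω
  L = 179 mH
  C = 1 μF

Step 1 — Angular frequency: ω = 2π·f = 2π·125 = 785.4 rad/s.
Step 2 — Component impedances:
  R: Z = R = 50 Ω
  L: Z = jωL = j·785.4·0.179 = 0 + j140.6 Ω
  C: Z = 1/(jωC) = -j/(ω·C) = 0 - j1273 Ω
Step 3 — Series combination: Z_total = R + L + C = 50 - j1133 Ω = 1134∠-87.5° Ω.
Step 4 — Power factor: PF = cos(φ) = Re(Z)/|Z| = 50/1133.8 = 0.0441.
Step 5 — Type: Im(Z) = -1133 ⇒ leading (phase φ = -87.5°).

PF = 0.0441 (leading, φ = -87.5°)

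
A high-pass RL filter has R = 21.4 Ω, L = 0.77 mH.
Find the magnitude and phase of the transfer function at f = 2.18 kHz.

Step 1 — Angular frequency: ω = 2π·2180 = 1.37e+04 rad/s.
Step 2 — Transfer function: H(jω) = jωL/(R + jωL).
Step 3 — Numerator jωL = j·10.55; denominator R + jωL = 21.4 + j10.55.
Step 4 — H = 0.1954 + j0.3965.
Step 5 — Magnitude: |H| = 0.4421 (-7.1 dB); phase: φ = 63.8°.

|H| = 0.4421 (-7.1 dB), φ = 63.8°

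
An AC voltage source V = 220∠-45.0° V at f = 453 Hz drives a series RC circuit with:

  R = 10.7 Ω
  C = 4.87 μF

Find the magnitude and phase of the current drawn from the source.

Step 1 — Angular frequency: ω = 2π·f = 2π·453 = 2846 rad/s.
Step 2 — Component impedances:
  R: Z = R = 10.7 Ω
  C: Z = 1/(jωC) = -j/(ω·C) = 0 - j72.14 Ω
Step 3 — Series combination: Z_total = R + C = 10.7 - j72.14 Ω = 72.93∠-81.6° Ω.
Step 4 — Source phasor: V = 220∠-45.0° V = 155.6 - j155.6 V.
Step 5 — Ohm's law: I = V / Z_total = (155.6 - j155.6) / (10.7 - j72.14) = 2.423 + j1.797 A.
Step 6 — Convert to polar: |I| = 3.017 A, ∠I = 36.6°.

I = 3.017∠36.6° A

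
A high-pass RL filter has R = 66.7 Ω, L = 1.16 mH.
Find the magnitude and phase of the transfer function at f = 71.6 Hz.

Step 1 — Angular frequency: ω = 2π·71.6 = 449.9 rad/s.
Step 2 — Transfer function: H(jω) = jωL/(R + jωL).
Step 3 — Numerator jωL = j·0.5219; denominator R + jωL = 66.7 + j0.5219.
Step 4 — H = 6.121e-05 + j0.007823.
Step 5 — Magnitude: |H| = 0.007824 (-42.1 dB); phase: φ = 89.6°.

|H| = 0.007824 (-42.1 dB), φ = 89.6°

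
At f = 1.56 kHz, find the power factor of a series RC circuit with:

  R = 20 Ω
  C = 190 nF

Step 1 — Angular frequency: ω = 2π·f = 2π·1560 = 9802 rad/s.
Step 2 — Component impedances:
  R: Z = R = 20 Ω
  C: Z = 1/(jωC) = -j/(ω·C) = 0 - j537 Ω
Step 3 — Series combination: Z_total = R + C = 20 - j537 Ω = 537.3∠-87.9° Ω.
Step 4 — Power factor: PF = cos(φ) = Re(Z)/|Z| = 20/537.3 = 0.03722.
Step 5 — Type: Im(Z) = -537 ⇒ leading (phase φ = -87.9°).

PF = 0.03722 (leading, φ = -87.9°)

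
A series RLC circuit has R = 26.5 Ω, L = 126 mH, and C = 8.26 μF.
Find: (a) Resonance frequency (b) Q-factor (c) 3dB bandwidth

Step 1 — Resonance: ω₀ = 1/√(LC) = 1/√(0.126·8.26e-06) = 980.2 rad/s.
Step 2 — f₀ = ω₀/(2π) = 156 Hz.
Step 3 — Series Q: Q = ω₀L/R = 980.2·0.126/26.5 = 4.661.
Step 4 — Bandwidth: Δω = ω₀/Q = 210.3 rad/s; BW = Δω/(2π) = 33.47 Hz.

(a) f₀ = 156 Hz  (b) Q = 4.661  (c) BW = 33.47 Hz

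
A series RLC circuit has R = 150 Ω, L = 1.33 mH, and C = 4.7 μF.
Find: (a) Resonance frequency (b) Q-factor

Step 1 — Resonance condition Im(Z)=0 gives ω₀ = 1/√(LC).
Step 2 — ω₀ = 1/√(0.00133·4.7e-06) = 1.265e+04 rad/s.
Step 3 — f₀ = ω₀/(2π) = 2013 Hz.
Step 4 — Series Q: Q = ω₀L/R = 1.265e+04·0.00133/150 = 0.1121.

(a) f₀ = 2013 Hz  (b) Q = 0.1121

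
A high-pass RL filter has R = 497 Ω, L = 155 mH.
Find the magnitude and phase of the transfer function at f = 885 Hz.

Step 1 — Angular frequency: ω = 2π·885 = 5561 rad/s.
Step 2 — Transfer function: H(jω) = jωL/(R + jωL).
Step 3 — Numerator jωL = j·861.9; denominator R + jωL = 497 + j861.9.
Step 4 — H = 0.7505 + j0.4327.
Step 5 — Magnitude: |H| = 0.8663 (-1.2 dB); phase: φ = 30.0°.

|H| = 0.8663 (-1.2 dB), φ = 30.0°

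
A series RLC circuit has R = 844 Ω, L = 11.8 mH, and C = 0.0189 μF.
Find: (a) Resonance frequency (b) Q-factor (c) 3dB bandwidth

Step 1 — Resonance: ω₀ = 1/√(LC) = 1/√(0.0118·1.89e-08) = 6.696e+04 rad/s.
Step 2 — f₀ = ω₀/(2π) = 1.066e+04 Hz.
Step 3 — Series Q: Q = ω₀L/R = 6.696e+04·0.0118/844 = 0.9362.
Step 4 — Bandwidth: Δω = ω₀/Q = 7.153e+04 rad/s; BW = Δω/(2π) = 1.138e+04 Hz.

(a) f₀ = 1.066e+04 Hz  (b) Q = 0.9362  (c) BW = 1.138e+04 Hz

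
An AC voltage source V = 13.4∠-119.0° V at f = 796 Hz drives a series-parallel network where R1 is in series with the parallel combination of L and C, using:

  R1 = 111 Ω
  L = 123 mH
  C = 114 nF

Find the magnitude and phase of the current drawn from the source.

Step 1 — Angular frequency: ω = 2π·f = 2π·796 = 5001 rad/s.
Step 2 — Component impedances:
  R1: Z = R = 111 Ω
  L: Z = jωL = j·5001·0.123 = 0 + j615.2 Ω
  C: Z = 1/(jωC) = -j/(ω·C) = 0 - j1754 Ω
Step 3 — Parallel branch: L || C = 1/(1/L + 1/C) = 0 + j947.5 Ω.
Step 4 — Series with R1: Z_total = R1 + (L || C) = 111 + j947.5 Ω = 954∠83.3° Ω.
Step 5 — Source phasor: V = 13.4∠-119.0° V = -6.496 - j11.72 V.
Step 6 — Ohm's law: I = V / Z_total = (-6.496 - j11.72) / (111 + j947.5) = -0.01299 + j0.005334 A.
Step 7 — Convert to polar: |I| = 0.01405 A, ∠I = 157.7°.

I = 0.01405∠157.7° A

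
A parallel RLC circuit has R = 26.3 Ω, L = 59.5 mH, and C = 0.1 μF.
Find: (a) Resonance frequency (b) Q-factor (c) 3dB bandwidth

Step 1 — Resonance: ω₀ = 1/√(LC) = 1/√(0.0595·1e-07) = 1.296e+04 rad/s.
Step 2 — f₀ = ω₀/(2π) = 2063 Hz.
Step 3 — Parallel Q: Q = R/(ω₀L) = 26.3/(1.296e+04·0.0595) = 0.0341.
Step 4 — Bandwidth: Δω = ω₀/Q = 3.802e+05 rad/s; BW = Δω/(2π) = 6.052e+04 Hz.

(a) f₀ = 2063 Hz  (b) Q = 0.0341  (c) BW = 6.052e+04 Hz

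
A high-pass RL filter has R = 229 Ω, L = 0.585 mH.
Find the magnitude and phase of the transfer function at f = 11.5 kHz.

Step 1 — Angular frequency: ω = 2π·1.15e+04 = 7.226e+04 rad/s.
Step 2 — Transfer function: H(jω) = jωL/(R + jωL).
Step 3 — Numerator jωL = j·42.27; denominator R + jωL = 229 + j42.27.
Step 4 — H = 0.03295 + j0.1785.
Step 5 — Magnitude: |H| = 0.1815 (-14.8 dB); phase: φ = 79.5°.

|H| = 0.1815 (-14.8 dB), φ = 79.5°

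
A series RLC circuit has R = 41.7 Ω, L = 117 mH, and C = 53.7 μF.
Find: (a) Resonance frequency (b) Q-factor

Step 1 — Resonance condition Im(Z)=0 gives ω₀ = 1/√(LC).
Step 2 — ω₀ = 1/√(0.117·5.37e-05) = 399 rad/s.
Step 3 — f₀ = ω₀/(2π) = 63.5 Hz.
Step 4 — Series Q: Q = ω₀L/R = 399·0.117/41.7 = 1.119.

(a) f₀ = 63.5 Hz  (b) Q = 1.119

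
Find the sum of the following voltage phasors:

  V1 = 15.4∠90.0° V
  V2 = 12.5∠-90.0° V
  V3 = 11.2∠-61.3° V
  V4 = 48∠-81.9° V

Step 1 — Convert each phasor to rectangular form:
  V1 = 15.4·(cos(90.0°) + j·sin(90.0°)) = 0 + j15.4 V
  V2 = 12.5·(cos(-90.0°) + j·sin(-90.0°)) = 0 - j12.5 V
  V3 = 11.2·(cos(-61.3°) + j·sin(-61.3°)) = 5.379 - j9.824 V
  V4 = 48·(cos(-81.9°) + j·sin(-81.9°)) = 6.763 - j47.52 V
Step 2 — Sum components: V_total = 12.14 - j54.45 V.
Step 3 — Convert to polar: |V_total| = 55.78 V, ∠V_total = -77.4°.

V_total = 55.78∠-77.4° V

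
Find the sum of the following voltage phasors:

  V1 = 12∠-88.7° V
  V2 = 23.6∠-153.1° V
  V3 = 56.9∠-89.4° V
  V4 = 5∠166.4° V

Step 1 — Convert each phasor to rectangular form:
  V1 = 12·(cos(-88.7°) + j·sin(-88.7°)) = 0.2722 - j12 V
  V2 = 23.6·(cos(-153.1°) + j·sin(-153.1°)) = -21.05 - j10.68 V
  V3 = 56.9·(cos(-89.4°) + j·sin(-89.4°)) = 0.5958 - j56.9 V
  V4 = 5·(cos(166.4°) + j·sin(166.4°)) = -4.86 + j1.176 V
Step 2 — Sum components: V_total = -25.04 - j78.4 V.
Step 3 — Convert to polar: |V_total| = 82.3 V, ∠V_total = -107.7°.

V_total = 82.3∠-107.7° V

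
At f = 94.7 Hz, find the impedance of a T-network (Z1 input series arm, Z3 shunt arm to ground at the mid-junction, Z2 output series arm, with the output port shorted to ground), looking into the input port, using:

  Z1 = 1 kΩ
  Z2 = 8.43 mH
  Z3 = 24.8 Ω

Step 1 — Angular frequency: ω = 2π·f = 2π·94.7 = 595 rad/s.
Step 2 — Component impedances:
  Z1: Z = R = 1000 Ω
  Z2: Z = jωL = j·595·0.00843 = 0 + j5.016 Ω
  Z3: Z = R = 24.8 Ω
Step 3 — With the output port shorted to ground, the output series arm Z2 runs from the junction to ground; the shunt arm Z3 also runs from the junction to ground. They appear in parallel: Z3 || Z2 = 0.9747 + j4.819 Ω.
Step 4 — Series with input arm Z1: Z_in = Z1 + (Z3 || Z2) = 1001 + j4.819 Ω = 1001∠0.3° Ω.

Z = 1001 + j4.819 Ω = 1001∠0.3° Ω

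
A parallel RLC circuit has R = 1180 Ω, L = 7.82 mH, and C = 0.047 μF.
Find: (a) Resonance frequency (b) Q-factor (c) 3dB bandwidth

Step 1 — Resonance: ω₀ = 1/√(LC) = 1/√(0.00782·4.7e-08) = 5.216e+04 rad/s.
Step 2 — f₀ = ω₀/(2π) = 8302 Hz.
Step 3 — Parallel Q: Q = R/(ω₀L) = 1180/(5.216e+04·0.00782) = 2.893.
Step 4 — Bandwidth: Δω = ω₀/Q = 1.803e+04 rad/s; BW = Δω/(2π) = 2870 Hz.

(a) f₀ = 8302 Hz  (b) Q = 2.893  (c) BW = 2870 Hz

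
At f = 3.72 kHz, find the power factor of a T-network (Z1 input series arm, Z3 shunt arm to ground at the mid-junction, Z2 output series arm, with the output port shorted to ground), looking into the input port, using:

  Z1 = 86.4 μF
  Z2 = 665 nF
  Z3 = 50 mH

Step 1 — Angular frequency: ω = 2π·f = 2π·3720 = 2.337e+04 rad/s.
Step 2 — Component impedances:
  Z1: Z = 1/(jωC) = -j/(ω·C) = 0 - j0.4952 Ω
  Z2: Z = 1/(jωC) = -j/(ω·C) = 0 - j64.34 Ω
  Z3: Z = jωL = j·2.337e+04·0.05 = 0 + j1169 Ω
Step 3 — With the output port shorted to ground, the output series arm Z2 runs from the junction to ground; the shunt arm Z3 also runs from the junction to ground. They appear in parallel: Z3 || Z2 = 0 - j68.08 Ω.
Step 4 — Series with input arm Z1: Z_in = Z1 + (Z3 || Z2) = 0 - j68.58 Ω = 68.58∠-90.0° Ω.
Step 5 — Power factor: PF = cos(φ) = Re(Z)/|Z| = 0/68.58 = 0.
Step 6 — Type: Im(Z) = -68.58 ⇒ leading (phase φ = -90.0°).

PF = 0 (leading, φ = -90.0°)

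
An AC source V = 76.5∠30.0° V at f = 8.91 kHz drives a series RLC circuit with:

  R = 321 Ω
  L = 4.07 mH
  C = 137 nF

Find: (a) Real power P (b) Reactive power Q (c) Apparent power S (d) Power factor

Step 1 — Angular frequency: ω = 2π·f = 2π·8910 = 5.598e+04 rad/s.
Step 2 — Component impedances:
  R: Z = R = 321 Ω
  L: Z = jωL = j·5.598e+04·0.00407 = 0 + j227.9 Ω
  C: Z = 1/(jωC) = -j/(ω·C) = 0 - j130.4 Ω
Step 3 — Series combination: Z_total = R + L + C = 321 + j97.47 Ω = 335.5∠16.9° Ω.
Step 4 — Source phasor: V = 76.5∠30.0° V = 66.25 + j38.25 V.
Step 5 — Current: I = V / Z = 0.2221 + j0.05172 A = 0.228∠13.1° A.
Step 6 — Complex power: S = V·I* = 16.69 + j5.068 VA.
Step 7 — Real power: P = Re(S) = 16.69 W.
Step 8 — Reactive power: Q = Im(S) = 5.068 VAR.
Step 9 — Apparent power: |S| = 17.44 VA.
Step 10 — Power factor: PF = P/|S| = 0.9569 (lagging).

(a) P = 16.69 W  (b) Q = 5.068 VAR  (c) S = 17.44 VA  (d) PF = 0.9569 (lagging)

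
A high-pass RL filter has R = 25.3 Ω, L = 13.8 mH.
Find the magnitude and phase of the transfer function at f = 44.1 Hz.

Step 1 — Angular frequency: ω = 2π·44.1 = 277.1 rad/s.
Step 2 — Transfer function: H(jω) = jωL/(R + jωL).
Step 3 — Numerator jωL = j·3.824; denominator R + jωL = 25.3 + j3.824.
Step 4 — H = 0.02233 + j0.1478.
Step 5 — Magnitude: |H| = 0.1494 (-16.5 dB); phase: φ = 81.4°.

|H| = 0.1494 (-16.5 dB), φ = 81.4°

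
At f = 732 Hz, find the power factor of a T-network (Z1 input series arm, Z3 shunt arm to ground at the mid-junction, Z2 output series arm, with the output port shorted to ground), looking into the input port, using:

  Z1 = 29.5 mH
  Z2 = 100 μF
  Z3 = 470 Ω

Step 1 — Angular frequency: ω = 2π·f = 2π·732 = 4599 rad/s.
Step 2 — Component impedances:
  Z1: Z = jωL = j·4599·0.0295 = 0 + j135.7 Ω
  Z2: Z = 1/(jωC) = -j/(ω·C) = 0 - j2.174 Ω
  Z3: Z = R = 470 Ω
Step 3 — With the output port shorted to ground, the output series arm Z2 runs from the junction to ground; the shunt arm Z3 also runs from the junction to ground. They appear in parallel: Z3 || Z2 = 0.01006 - j2.174 Ω.
Step 4 — Series with input arm Z1: Z_in = Z1 + (Z3 || Z2) = 0.01006 + j133.5 Ω = 133.5∠90.0° Ω.
Step 5 — Power factor: PF = cos(φ) = Re(Z)/|Z| = 0.010058/133.5 = 7.534e-05.
Step 6 — Type: Im(Z) = 133.5 ⇒ lagging (phase φ = 90.0°).

PF = 7.534e-05 (lagging, φ = 90.0°)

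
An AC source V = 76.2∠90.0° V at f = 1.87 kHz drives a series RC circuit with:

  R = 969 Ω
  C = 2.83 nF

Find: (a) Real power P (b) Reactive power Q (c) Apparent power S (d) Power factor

Step 1 — Angular frequency: ω = 2π·f = 2π·1870 = 1.175e+04 rad/s.
Step 2 — Component impedances:
  R: Z = R = 969 Ω
  C: Z = 1/(jωC) = -j/(ω·C) = 0 - j3.007e+04 Ω
Step 3 — Series combination: Z_total = R + C = 969 - j3.007e+04 Ω = 3.009e+04∠-88.2° Ω.
Step 4 — Source phasor: V = 76.2∠90.0° V = 0 + j76.2 V.
Step 5 — Current: I = V / Z = -0.002531 + j8.155e-05 A = 0.002532∠178.2° A.
Step 6 — Complex power: S = V·I* = 0.006214 - j0.1929 VA.
Step 7 — Real power: P = Re(S) = 0.006214 W.
Step 8 — Reactive power: Q = Im(S) = -0.1929 VAR.
Step 9 — Apparent power: |S| = 0.193 VA.
Step 10 — Power factor: PF = P/|S| = 0.0322 (leading).

(a) P = 0.006214 W  (b) Q = -0.1929 VAR  (c) S = 0.193 VA  (d) PF = 0.0322 (leading)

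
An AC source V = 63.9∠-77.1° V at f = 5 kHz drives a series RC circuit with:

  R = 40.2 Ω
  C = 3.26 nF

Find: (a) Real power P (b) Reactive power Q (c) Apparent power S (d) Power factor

Step 1 — Angular frequency: ω = 2π·f = 2π·5000 = 3.142e+04 rad/s.
Step 2 — Component impedances:
  R: Z = R = 40.2 Ω
  C: Z = 1/(jωC) = -j/(ω·C) = 0 - j9764 Ω
Step 3 — Series combination: Z_total = R + C = 40.2 - j9764 Ω = 9764∠-89.8° Ω.
Step 4 — Source phasor: V = 63.9∠-77.1° V = 14.27 - j62.29 V.
Step 5 — Current: I = V / Z = 0.006385 + j0.001435 A = 0.006544∠12.7° A.
Step 6 — Complex power: S = V·I* = 0.001722 - j0.4182 VA.
Step 7 — Real power: P = Re(S) = 0.001722 W.
Step 8 — Reactive power: Q = Im(S) = -0.4182 VAR.
Step 9 — Apparent power: |S| = 0.4182 VA.
Step 10 — Power factor: PF = P/|S| = 0.004117 (leading).

(a) P = 0.001722 W  (b) Q = -0.4182 VAR  (c) S = 0.4182 VA  (d) PF = 0.004117 (leading)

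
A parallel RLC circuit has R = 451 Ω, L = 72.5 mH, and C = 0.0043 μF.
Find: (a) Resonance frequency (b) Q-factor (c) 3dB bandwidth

Step 1 — Resonance: ω₀ = 1/√(LC) = 1/√(0.0725·4.3e-09) = 5.664e+04 rad/s.
Step 2 — f₀ = ω₀/(2π) = 9014 Hz.
Step 3 — Parallel Q: Q = R/(ω₀L) = 451/(5.664e+04·0.0725) = 0.1098.
Step 4 — Bandwidth: Δω = ω₀/Q = 5.156e+05 rad/s; BW = Δω/(2π) = 8.207e+04 Hz.

(a) f₀ = 9014 Hz  (b) Q = 0.1098  (c) BW = 8.207e+04 Hz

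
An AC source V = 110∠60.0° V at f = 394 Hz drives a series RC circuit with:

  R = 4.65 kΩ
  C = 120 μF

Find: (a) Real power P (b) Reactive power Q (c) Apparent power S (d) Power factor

Step 1 — Angular frequency: ω = 2π·f = 2π·394 = 2476 rad/s.
Step 2 — Component impedances:
  R: Z = R = 4650 Ω
  C: Z = 1/(jωC) = -j/(ω·C) = 0 - j3.366 Ω
Step 3 — Series combination: Z_total = R + C = 4650 - j3.366 Ω = 4650∠-0.0° Ω.
Step 4 — Source phasor: V = 110∠60.0° V = 55 + j95.26 V.
Step 5 — Current: I = V / Z = 0.01181 + j0.0205 A = 0.02366∠60.0° A.
Step 6 — Complex power: S = V·I* = 2.602 - j0.001884 VA.
Step 7 — Real power: P = Re(S) = 2.602 W.
Step 8 — Reactive power: Q = Im(S) = -0.001884 VAR.
Step 9 — Apparent power: |S| = 2.602 VA.
Step 10 — Power factor: PF = P/|S| = 1 (leading).

(a) P = 2.602 W  (b) Q = -0.001884 VAR  (c) S = 2.602 VA  (d) PF = 1 (leading)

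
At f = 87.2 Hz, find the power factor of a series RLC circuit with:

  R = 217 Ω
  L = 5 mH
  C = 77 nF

Step 1 — Angular frequency: ω = 2π·f = 2π·87.2 = 547.9 rad/s.
Step 2 — Component impedances:
  R: Z = R = 217 Ω
  L: Z = jωL = j·547.9·0.005 = 0 + j2.739 Ω
  C: Z = 1/(jωC) = -j/(ω·C) = 0 - j2.37e+04 Ω
Step 3 — Series combination: Z_total = R + L + C = 217 - j2.37e+04 Ω = 2.37e+04∠-89.5° Ω.
Step 4 — Power factor: PF = cos(φ) = Re(Z)/|Z| = 217/23702 = 0.009155.
Step 5 — Type: Im(Z) = -2.37e+04 ⇒ leading (phase φ = -89.5°).

PF = 0.009155 (leading, φ = -89.5°)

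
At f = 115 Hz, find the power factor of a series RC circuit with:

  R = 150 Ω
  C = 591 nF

Step 1 — Angular frequency: ω = 2π·f = 2π·115 = 722.6 rad/s.
Step 2 — Component impedances:
  R: Z = R = 150 Ω
  C: Z = 1/(jωC) = -j/(ω·C) = 0 - j2342 Ω
Step 3 — Series combination: Z_total = R + C = 150 - j2342 Ω = 2347∠-86.3° Ω.
Step 4 — Power factor: PF = cos(φ) = Re(Z)/|Z| = 150/2346.5 = 0.06392.
Step 5 — Type: Im(Z) = -2342 ⇒ leading (phase φ = -86.3°).

PF = 0.06392 (leading, φ = -86.3°)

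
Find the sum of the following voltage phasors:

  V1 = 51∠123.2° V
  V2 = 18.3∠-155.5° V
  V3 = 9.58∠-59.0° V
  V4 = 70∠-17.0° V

Step 1 — Convert each phasor to rectangular form:
  V1 = 51·(cos(123.2°) + j·sin(123.2°)) = -27.93 + j42.67 V
  V2 = 18.3·(cos(-155.5°) + j·sin(-155.5°)) = -16.65 - j7.589 V
  V3 = 9.58·(cos(-59.0°) + j·sin(-59.0°)) = 4.934 - j8.212 V
  V4 = 70·(cos(-17.0°) + j·sin(-17.0°)) = 66.94 - j20.47 V
Step 2 — Sum components: V_total = 27.3 + j6.408 V.
Step 3 — Convert to polar: |V_total| = 28.04 V, ∠V_total = 13.2°.

V_total = 28.04∠13.2° V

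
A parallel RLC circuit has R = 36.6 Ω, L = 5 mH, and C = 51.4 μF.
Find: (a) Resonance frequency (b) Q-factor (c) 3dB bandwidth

Step 1 — Resonance: ω₀ = 1/√(LC) = 1/√(0.005·5.14e-05) = 1973 rad/s.
Step 2 — f₀ = ω₀/(2π) = 313.9 Hz.
Step 3 — Parallel Q: Q = R/(ω₀L) = 36.6/(1973·0.005) = 3.711.
Step 4 — Bandwidth: Δω = ω₀/Q = 531.6 rad/s; BW = Δω/(2π) = 84.6 Hz.

(a) f₀ = 313.9 Hz  (b) Q = 3.711  (c) BW = 84.6 Hz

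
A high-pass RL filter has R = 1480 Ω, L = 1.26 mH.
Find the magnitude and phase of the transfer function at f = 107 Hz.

Step 1 — Angular frequency: ω = 2π·107 = 672.3 rad/s.
Step 2 — Transfer function: H(jω) = jωL/(R + jωL).
Step 3 — Numerator jωL = j·0.8471; denominator R + jωL = 1480 + j0.8471.
Step 4 — H = 3.276e-07 + j0.0005724.
Step 5 — Magnitude: |H| = 0.0005724 (-64.8 dB); phase: φ = 90.0°.

|H| = 0.0005724 (-64.8 dB), φ = 90.0°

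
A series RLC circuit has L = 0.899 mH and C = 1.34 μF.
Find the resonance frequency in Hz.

Step 1 — Resonance condition Im(Z)=0 gives ω₀ = 1/√(LC).
Step 2 — ω₀ = 1/√(0.000899·1.34e-06) = 2.881e+04 rad/s.
Step 3 — f₀ = ω₀/(2π) = 4586 Hz.

f₀ = 4586 Hz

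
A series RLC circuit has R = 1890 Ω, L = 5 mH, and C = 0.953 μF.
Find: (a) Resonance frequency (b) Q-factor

Step 1 — Resonance condition Im(Z)=0 gives ω₀ = 1/√(LC).
Step 2 — ω₀ = 1/√(0.005·9.53e-07) = 1.449e+04 rad/s.
Step 3 — f₀ = ω₀/(2π) = 2306 Hz.
Step 4 — Series Q: Q = ω₀L/R = 1.449e+04·0.005/1890 = 0.03832.

(a) f₀ = 2306 Hz  (b) Q = 0.03832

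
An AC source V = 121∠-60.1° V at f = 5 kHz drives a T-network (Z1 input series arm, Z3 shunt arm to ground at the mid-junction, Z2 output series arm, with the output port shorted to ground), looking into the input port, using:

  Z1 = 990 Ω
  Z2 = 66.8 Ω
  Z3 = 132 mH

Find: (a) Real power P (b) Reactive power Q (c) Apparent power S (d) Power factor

Step 1 — Angular frequency: ω = 2π·f = 2π·5000 = 3.142e+04 rad/s.
Step 2 — Component impedances:
  Z1: Z = R = 990 Ω
  Z2: Z = R = 66.8 Ω
  Z3: Z = jωL = j·3.142e+04·0.132 = 0 + j4147 Ω
Step 3 — With the output port shorted to ground, the output series arm Z2 runs from the junction to ground; the shunt arm Z3 also runs from the junction to ground. They appear in parallel: Z3 || Z2 = 66.78 + j1.076 Ω.
Step 4 — Series with input arm Z1: Z_in = Z1 + (Z3 || Z2) = 1057 + j1.076 Ω = 1057∠0.1° Ω.
Step 5 — Source phasor: V = 121∠-60.1° V = 60.32 - j104.9 V.
Step 6 — Current: I = V / Z = 0.05697 - j0.09932 A = 0.1145∠-60.2° A.
Step 7 — Complex power: S = V·I* = 13.85 + j0.0141 VA.
Step 8 — Real power: P = Re(S) = 13.85 W.
Step 9 — Reactive power: Q = Im(S) = 0.0141 VAR.
Step 10 — Apparent power: |S| = 13.85 VA.
Step 11 — Power factor: PF = P/|S| = 1 (lagging).

(a) P = 13.85 W  (b) Q = 0.0141 VAR  (c) S = 13.85 VA  (d) PF = 1 (lagging)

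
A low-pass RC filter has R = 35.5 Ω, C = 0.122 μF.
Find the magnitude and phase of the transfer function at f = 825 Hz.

Step 1 — Angular frequency: ω = 2π·825 = 5184 rad/s.
Step 2 — Transfer function: H(jω) = 1/(1 + jωRC).
Step 3 — Denominator: 1 + jωRC = 1 + j·5184·35.5·1.22e-07 = 1 + j0.02245.
Step 4 — H = 0.9995 - j0.02244.
Step 5 — Magnitude: |H| = 0.9997 (-0.0 dB); phase: φ = -1.3°.

|H| = 0.9997 (-0.0 dB), φ = -1.3°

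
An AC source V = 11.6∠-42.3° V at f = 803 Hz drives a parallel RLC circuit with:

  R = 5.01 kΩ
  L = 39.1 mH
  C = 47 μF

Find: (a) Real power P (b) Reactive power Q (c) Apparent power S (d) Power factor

Step 1 — Angular frequency: ω = 2π·f = 2π·803 = 5045 rad/s.
Step 2 — Component impedances:
  R: Z = R = 5010 Ω
  L: Z = jωL = j·5045·0.0391 = 0 + j197.3 Ω
  C: Z = 1/(jωC) = -j/(ω·C) = 0 - j4.217 Ω
Step 3 — Parallel combination: 1/Z_total = 1/R + 1/L + 1/C; Z_total = 0.003706 - j4.309 Ω = 4.309∠-90.0° Ω.
Step 4 — Source phasor: V = 11.6∠-42.3° V = 8.58 - j7.807 V.
Step 5 — Current: I = V / Z = 1.813 + j1.989 A = 2.692∠47.7° A.
Step 6 — Complex power: S = V·I* = 0.02686 - j31.23 VA.
Step 7 — Real power: P = Re(S) = 0.02686 W.
Step 8 — Reactive power: Q = Im(S) = -31.23 VAR.
Step 9 — Apparent power: |S| = 31.23 VA.
Step 10 — Power factor: PF = P/|S| = 0.0008601 (leading).

(a) P = 0.02686 W  (b) Q = -31.23 VAR  (c) S = 31.23 VA  (d) PF = 0.0008601 (leading)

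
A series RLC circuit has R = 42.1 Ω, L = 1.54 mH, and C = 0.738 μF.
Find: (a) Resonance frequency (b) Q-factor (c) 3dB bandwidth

Step 1 — Resonance: ω₀ = 1/√(LC) = 1/√(0.00154·7.38e-07) = 2.966e+04 rad/s.
Step 2 — f₀ = ω₀/(2π) = 4721 Hz.
Step 3 — Series Q: Q = ω₀L/R = 2.966e+04·0.00154/42.1 = 1.085.
Step 4 — Bandwidth: Δω = ω₀/Q = 2.734e+04 rad/s; BW = Δω/(2π) = 4351 Hz.

(a) f₀ = 4721 Hz  (b) Q = 1.085  (c) BW = 4351 Hz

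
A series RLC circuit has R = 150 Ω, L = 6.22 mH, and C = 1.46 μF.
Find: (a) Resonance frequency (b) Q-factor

Step 1 — Resonance condition Im(Z)=0 gives ω₀ = 1/√(LC).
Step 2 — ω₀ = 1/√(0.00622·1.46e-06) = 1.049e+04 rad/s.
Step 3 — f₀ = ω₀/(2π) = 1670 Hz.
Step 4 — Series Q: Q = ω₀L/R = 1.049e+04·0.00622/150 = 0.4351.

(a) f₀ = 1670 Hz  (b) Q = 0.4351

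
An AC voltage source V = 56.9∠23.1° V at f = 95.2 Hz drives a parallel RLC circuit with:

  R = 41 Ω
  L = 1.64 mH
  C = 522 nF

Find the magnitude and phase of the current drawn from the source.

Step 1 — Angular frequency: ω = 2π·f = 2π·95.2 = 598.2 rad/s.
Step 2 — Component impedances:
  R: Z = R = 41 Ω
  L: Z = jωL = j·598.2·0.00164 = 0 + j0.981 Ω
  C: Z = 1/(jωC) = -j/(ω·C) = 0 - j3203 Ω
Step 3 — Parallel combination: 1/Z_total = 1/R + 1/L + 1/C; Z_total = 0.02347 + j0.9807 Ω = 0.981∠88.6° Ω.
Step 4 — Source phasor: V = 56.9∠23.1° V = 52.34 + j22.32 V.
Step 5 — Ohm's law: I = V / Z_total = (52.34 + j22.32) / (0.02347 + j0.9807) = 24.03 - j52.79 A.
Step 6 — Convert to polar: |I| = 58 A, ∠I = -65.5°.

I = 58∠-65.5° A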